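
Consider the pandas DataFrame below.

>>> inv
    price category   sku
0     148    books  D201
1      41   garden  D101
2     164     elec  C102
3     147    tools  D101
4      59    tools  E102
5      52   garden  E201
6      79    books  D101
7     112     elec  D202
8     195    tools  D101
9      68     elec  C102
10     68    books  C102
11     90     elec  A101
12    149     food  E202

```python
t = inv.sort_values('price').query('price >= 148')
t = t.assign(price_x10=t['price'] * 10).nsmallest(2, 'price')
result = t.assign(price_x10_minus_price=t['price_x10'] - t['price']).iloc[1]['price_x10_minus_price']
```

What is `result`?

1341

sort by price:
    price category   sku
1      41   garden  D101
5      52   garden  E201
4      59    tools  E102
9      68     elec  C102
10     68    books  C102
6      79    books  D101
11     90     elec  A101
7     112     elec  D202
3     147    tools  D101
0     148    books  D201
12    149     food  E202
2     164     elec  C102
8     195    tools  D101
filter rows where price >= 148:
    price category   sku
0     148    books  D201
12    149     food  E202
2     164     elec  C102
8     195    tools  D101
add column price_x10 = t['price'] * 10:
    price category   sku  price_x10
0     148    books  D201       1480
12    149     food  E202       1490
2     164     elec  C102       1640
8     195    tools  D101       1950
take 2 rows with smallest price:
    price category   sku  price_x10
0     148    books  D201       1480
12    149     food  E202       1490
add column price_x10_minus_price = t['price_x10'] - t['price']:
    price category   sku  price_x10  price_x10_minus_price
0     148    books  D201       1480                   1332
12    149     food  E202       1490                   1341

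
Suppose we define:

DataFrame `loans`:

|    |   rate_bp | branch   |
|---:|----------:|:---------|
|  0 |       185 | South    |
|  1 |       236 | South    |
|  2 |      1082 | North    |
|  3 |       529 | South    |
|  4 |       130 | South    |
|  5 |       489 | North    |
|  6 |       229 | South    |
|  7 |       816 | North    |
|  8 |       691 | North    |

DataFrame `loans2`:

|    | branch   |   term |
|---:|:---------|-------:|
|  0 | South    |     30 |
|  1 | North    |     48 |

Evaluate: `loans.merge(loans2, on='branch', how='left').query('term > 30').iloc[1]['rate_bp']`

merge on 'branch' (how='left') → 9 rows:
   rate_bp branch  term
0      185  South    30
1      236  South    30
2     1082  North    48
3      529  South    30
4      130  South    30
5      489  North    48
6      229  South    30
7      816  North    48
8      691  North    48
filter rows where term > 30:
   rate_bp branch  term
2     1082  North    48
5      489  North    48
7      816  North    48
8      691  North    48
So iloc[1]['rate_bp'] = 489.

489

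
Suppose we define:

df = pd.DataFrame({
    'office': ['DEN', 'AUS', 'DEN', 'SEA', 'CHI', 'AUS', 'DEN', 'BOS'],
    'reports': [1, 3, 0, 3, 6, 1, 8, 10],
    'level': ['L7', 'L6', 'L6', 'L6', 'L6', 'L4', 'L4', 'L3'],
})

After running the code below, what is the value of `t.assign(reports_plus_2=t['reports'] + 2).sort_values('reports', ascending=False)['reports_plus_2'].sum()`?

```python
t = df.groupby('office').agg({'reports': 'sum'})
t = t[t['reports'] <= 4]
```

group by office, sum of reports:
        reports
office         
AUS           4
BOS          10
CHI           6
DEN           9
SEA           3
filter rows where reports <= 4:
        reports
office         
AUS           4
SEA           3
add column reports_plus_2 = t['reports'] + 2:
        reports  reports_plus_2
office                         
AUS           4               6
SEA           3               5
sort by reports descending:
        reports  reports_plus_2
office                         
AUS           4               6
SEA           3               5
Reading off the sum of column 'reports_plus_2', we get 11.

11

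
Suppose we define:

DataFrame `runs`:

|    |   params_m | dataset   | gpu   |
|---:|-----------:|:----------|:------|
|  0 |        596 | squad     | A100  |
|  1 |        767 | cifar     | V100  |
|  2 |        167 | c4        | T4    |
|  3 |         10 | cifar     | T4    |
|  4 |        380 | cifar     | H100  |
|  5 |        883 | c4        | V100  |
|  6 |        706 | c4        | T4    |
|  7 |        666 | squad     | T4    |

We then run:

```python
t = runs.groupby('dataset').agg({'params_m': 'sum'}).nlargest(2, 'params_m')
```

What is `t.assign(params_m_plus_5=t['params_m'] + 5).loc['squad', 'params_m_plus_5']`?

1267

group by dataset, sum of params_m:
         params_m
dataset          
c4           1756
cifar        1157
squad        1262
take 2 rows with largest params_m:
         params_m
dataset          
c4           1756
squad        1262
add column params_m_plus_5 = t['params_m'] + 5:
         params_m  params_m_plus_5
dataset                           
c4           1756             1761
squad        1262             1267
Finally, value at row 'squad', column 'params_m_plus_5' = 1267.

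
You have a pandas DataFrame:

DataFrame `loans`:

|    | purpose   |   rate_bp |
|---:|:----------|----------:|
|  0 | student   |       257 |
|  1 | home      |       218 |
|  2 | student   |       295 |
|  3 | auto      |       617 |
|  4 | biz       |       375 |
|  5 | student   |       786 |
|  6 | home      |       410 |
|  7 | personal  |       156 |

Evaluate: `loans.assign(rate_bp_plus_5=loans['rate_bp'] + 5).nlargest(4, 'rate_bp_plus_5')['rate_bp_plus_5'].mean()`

add column rate_bp_plus_5 = loans['rate_bp'] + 5:
    purpose  rate_bp  rate_bp_plus_5
0   student      257             262
1      home      218             223
2   student      295             300
3      auto      617             622
4       biz      375             380
5   student      786             791
6      home      410             415
7  personal      156             161
take 4 rows with largest rate_bp_plus_5:
   purpose  rate_bp  rate_bp_plus_5
5  student      786             791
3     auto      617             622
6     home      410             415
4      biz      375             380
Hence 552.0.

552.0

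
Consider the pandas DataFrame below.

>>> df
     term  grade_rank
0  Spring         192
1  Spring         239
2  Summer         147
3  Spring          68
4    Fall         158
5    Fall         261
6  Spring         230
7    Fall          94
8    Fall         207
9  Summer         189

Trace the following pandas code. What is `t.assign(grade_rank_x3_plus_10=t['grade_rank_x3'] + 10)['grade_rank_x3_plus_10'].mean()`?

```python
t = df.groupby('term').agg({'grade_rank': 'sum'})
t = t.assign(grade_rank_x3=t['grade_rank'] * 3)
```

1795.0

group by term, sum of grade_rank:
        grade_rank
term              
Fall           720
Spring         729
Summer         336
add column grade_rank_x3 = t['grade_rank'] * 3:
        grade_rank  grade_rank_x3
term                             
Fall           720           2160
Spring         729           2187
Summer         336           1008
add column grade_rank_x3_plus_10 = t['grade_rank_x3'] + 10:
        grade_rank  grade_rank_x3  grade_rank_x3_plus_10
term                                                    
Fall           720           2160                   2170
Spring         729           2187                   2197
Summer         336           1008                   1018
mean of column 'grade_rank_x3_plus_10' → 1795.0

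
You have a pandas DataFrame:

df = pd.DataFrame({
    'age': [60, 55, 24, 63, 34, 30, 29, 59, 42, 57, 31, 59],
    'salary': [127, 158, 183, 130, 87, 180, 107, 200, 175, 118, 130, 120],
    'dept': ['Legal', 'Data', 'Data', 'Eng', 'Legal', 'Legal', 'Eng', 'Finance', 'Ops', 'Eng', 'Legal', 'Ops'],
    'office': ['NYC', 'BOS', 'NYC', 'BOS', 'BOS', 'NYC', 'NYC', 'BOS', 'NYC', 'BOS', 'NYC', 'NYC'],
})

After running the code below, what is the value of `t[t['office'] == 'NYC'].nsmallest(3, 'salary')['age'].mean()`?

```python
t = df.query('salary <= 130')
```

49.3333333333

filter rows where salary <= 130:
    age  salary   dept office
0    60     127  Legal    NYC
3    63     130    Eng    BOS
4    34      87  Legal    BOS
6    29     107    Eng    NYC
9    57     118    Eng    BOS
10   31     130  Legal    NYC
11   59     120    Ops    NYC
filter rows where office == 'NYC':
    age  salary   dept office
0    60     127  Legal    NYC
6    29     107    Eng    NYC
10   31     130  Legal    NYC
11   59     120    Ops    NYC
take 3 rows with smallest salary:
    age  salary   dept office
6    29     107    Eng    NYC
11   59     120    Ops    NYC
0    60     127  Legal    NYC
Reading off the mean of column 'age', we get 49.3333333333.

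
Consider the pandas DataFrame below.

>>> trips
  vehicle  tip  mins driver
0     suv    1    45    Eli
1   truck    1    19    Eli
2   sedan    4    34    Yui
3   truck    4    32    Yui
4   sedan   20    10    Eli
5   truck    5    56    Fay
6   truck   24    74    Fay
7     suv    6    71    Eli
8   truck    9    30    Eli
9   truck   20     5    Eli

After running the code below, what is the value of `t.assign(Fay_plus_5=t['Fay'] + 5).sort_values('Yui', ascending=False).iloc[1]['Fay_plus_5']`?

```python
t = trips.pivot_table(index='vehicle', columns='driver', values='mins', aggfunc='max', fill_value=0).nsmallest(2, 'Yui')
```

5

pivot: rows=vehicle, cols=driver, max(mins):
driver   Eli  Fay  Yui
vehicle               
sedan     10    0   34
suv       71    0    0
truck     30   74   32
take 2 rows with smallest Yui:
driver   Eli  Fay  Yui
vehicle               
suv       71    0    0
truck     30   74   32
add column Fay_plus_5 = t['Fay'] + 5:
driver   Eli  Fay  Yui  Fay_plus_5
vehicle                           
suv       71    0    0           5
truck     30   74   32          79
sort by Yui descending:
driver   Eli  Fay  Yui  Fay_plus_5
vehicle                           
truck     30   74   32          79
suv       71    0    0           5
So iloc[1]['Fay_plus_5'] = 5.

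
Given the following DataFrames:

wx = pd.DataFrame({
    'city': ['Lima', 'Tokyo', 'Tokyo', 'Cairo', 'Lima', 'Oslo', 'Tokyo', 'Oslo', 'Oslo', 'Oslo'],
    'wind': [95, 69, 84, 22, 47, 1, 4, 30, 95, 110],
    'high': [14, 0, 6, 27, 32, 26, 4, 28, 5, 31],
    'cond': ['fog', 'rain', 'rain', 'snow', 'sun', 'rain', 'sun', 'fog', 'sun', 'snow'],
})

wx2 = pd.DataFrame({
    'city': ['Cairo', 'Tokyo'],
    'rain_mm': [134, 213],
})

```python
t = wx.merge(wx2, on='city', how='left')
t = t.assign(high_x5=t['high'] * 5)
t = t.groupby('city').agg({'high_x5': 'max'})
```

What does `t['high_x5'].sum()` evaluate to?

merge on 'city' (how='left') → 10 rows:
    city  wind  high  cond  rain_mm
0   Lima    95    14   fog      NaN
1  Tokyo    69     0  rain    213.0
2  Tokyo    84     6  rain    213.0
3  Cairo    22    27  snow    134.0
4   Lima    47    32   sun      NaN
5   Oslo     1    26  rain      NaN
6  Tokyo     4     4   sun    213.0
7   Oslo    30    28   fog      NaN
8   Oslo    95     5   sun      NaN
9   Oslo   110    31  snow      NaN
add column high_x5 = t['high'] * 5:
    city  wind  high  cond  rain_mm  high_x5
0   Lima    95    14   fog      NaN       70
1  Tokyo    69     0  rain    213.0        0
2  Tokyo    84     6  rain    213.0       30
3  Cairo    22    27  snow    134.0      135
4   Lima    47    32   sun      NaN      160
5   Oslo     1    26  rain      NaN      130
6  Tokyo     4     4   sun    213.0       20
7   Oslo    30    28   fog      NaN      140
8   Oslo    95     5   sun      NaN       25
9   Oslo   110    31  snow      NaN      155
group by city, max of high_x5:
       high_x5
city          
Cairo      135
Lima       160
Oslo       155
Tokyo       30
Reading off the sum of column 'high_x5', we get 480.

480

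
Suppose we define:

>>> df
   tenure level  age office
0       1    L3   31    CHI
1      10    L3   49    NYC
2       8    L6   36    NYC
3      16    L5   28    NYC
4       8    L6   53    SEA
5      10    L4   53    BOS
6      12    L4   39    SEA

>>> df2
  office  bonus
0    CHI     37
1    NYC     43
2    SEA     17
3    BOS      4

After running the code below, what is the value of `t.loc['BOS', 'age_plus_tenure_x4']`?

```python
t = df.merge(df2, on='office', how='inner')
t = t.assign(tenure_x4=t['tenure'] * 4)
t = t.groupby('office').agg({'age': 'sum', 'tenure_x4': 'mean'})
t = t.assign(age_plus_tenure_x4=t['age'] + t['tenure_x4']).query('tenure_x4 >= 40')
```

93.0

merge on 'office' (how='inner') → 7 rows:
   tenure level  age office  bonus
0       1    L3   31    CHI     37
1      10    L3   49    NYC     43
2       8    L6   36    NYC     43
3      16    L5   28    NYC     43
4       8    L6   53    SEA     17
5      10    L4   53    BOS      4
6      12    L4   39    SEA     17
add column tenure_x4 = t['tenure'] * 4:
   tenure level  age office  bonus  tenure_x4
0       1    L3   31    CHI     37          4
1      10    L3   49    NYC     43         40
2       8    L6   36    NYC     43         32
3      16    L5   28    NYC     43         64
4       8    L6   53    SEA     17         32
5      10    L4   53    BOS      4         40
6      12    L4   39    SEA     17         48
group by office: sum(age), mean(tenure_x4):
        age  tenure_x4
office                
BOS      53  40.000000
CHI      31   4.000000
NYC     113  45.333333
SEA      92  40.000000
add column age_plus_tenure_x4 = t['age'] + t['tenure_x4']:
        age  tenure_x4  age_plus_tenure_x4
office                                    
BOS      53  40.000000           93.000000
CHI      31   4.000000           35.000000
NYC     113  45.333333          158.333333
SEA      92  40.000000          132.000000
filter rows where tenure_x4 >= 40:
        age  tenure_x4  age_plus_tenure_x4
office                                    
BOS      53  40.000000           93.000000
NYC     113  45.333333          158.333333
SEA      92  40.000000          132.000000
The value at row 'BOS', column 'age_plus_tenure_x4' is 93.0.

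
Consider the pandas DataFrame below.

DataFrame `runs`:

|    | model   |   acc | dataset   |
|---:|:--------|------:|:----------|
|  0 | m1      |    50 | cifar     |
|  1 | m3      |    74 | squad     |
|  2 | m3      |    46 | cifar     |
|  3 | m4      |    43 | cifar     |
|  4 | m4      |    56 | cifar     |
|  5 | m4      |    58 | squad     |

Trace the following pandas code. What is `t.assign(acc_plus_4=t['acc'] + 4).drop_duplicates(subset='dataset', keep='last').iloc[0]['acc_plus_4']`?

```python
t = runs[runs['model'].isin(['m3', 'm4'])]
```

filter rows where model in ['m3', 'm4']:
  model  acc dataset
1    m3   74   squad
2    m3   46   cifar
3    m4   43   cifar
4    m4   56   cifar
5    m4   58   squad
add column acc_plus_4 = t['acc'] + 4:
  model  acc dataset  acc_plus_4
1    m3   74   squad          78
2    m3   46   cifar          50
3    m4   43   cifar          47
4    m4   56   cifar          60
5    m4   58   squad          62
drop duplicate dataset (keep=last):
  model  acc dataset  acc_plus_4
4    m4   56   cifar          60
5    m4   58   squad          62
Reading off the value at position 0, column 'acc_plus_4', we get 60.

60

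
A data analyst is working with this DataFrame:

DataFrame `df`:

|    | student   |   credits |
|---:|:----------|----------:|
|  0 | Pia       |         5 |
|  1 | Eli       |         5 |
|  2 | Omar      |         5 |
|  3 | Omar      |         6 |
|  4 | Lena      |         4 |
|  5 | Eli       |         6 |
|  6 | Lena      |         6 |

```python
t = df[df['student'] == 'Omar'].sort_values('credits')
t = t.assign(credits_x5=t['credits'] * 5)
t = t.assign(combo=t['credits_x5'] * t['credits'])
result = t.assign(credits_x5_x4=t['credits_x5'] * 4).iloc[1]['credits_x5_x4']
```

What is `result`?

120

filter rows where student == 'Omar':
  student  credits
2    Omar        5
3    Omar        6
sort by credits:
  student  credits
2    Omar        5
3    Omar        6
add column credits_x5 = t['credits'] * 5:
  student  credits  credits_x5
2    Omar        5          25
3    Omar        6          30
add column combo = t['credits_x5'] * t['credits']:
  student  credits  credits_x5  combo
2    Omar        5          25    125
3    Omar        6          30    180
add column credits_x5_x4 = t['credits_x5'] * 4:
  student  credits  credits_x5  combo  credits_x5_x4
2    Omar        5          25    125            100
3    Omar        6          30    180            120
Finally, value at position 1, column 'credits_x5_x4' = 120.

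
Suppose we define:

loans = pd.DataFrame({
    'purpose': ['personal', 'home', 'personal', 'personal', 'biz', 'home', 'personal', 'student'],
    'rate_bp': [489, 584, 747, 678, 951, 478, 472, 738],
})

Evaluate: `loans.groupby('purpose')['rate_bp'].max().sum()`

group by purpose, max of rate_bp:
purpose
biz         951
home        584
personal    747
student     738
Name: rate_bp, dtype: int64

3020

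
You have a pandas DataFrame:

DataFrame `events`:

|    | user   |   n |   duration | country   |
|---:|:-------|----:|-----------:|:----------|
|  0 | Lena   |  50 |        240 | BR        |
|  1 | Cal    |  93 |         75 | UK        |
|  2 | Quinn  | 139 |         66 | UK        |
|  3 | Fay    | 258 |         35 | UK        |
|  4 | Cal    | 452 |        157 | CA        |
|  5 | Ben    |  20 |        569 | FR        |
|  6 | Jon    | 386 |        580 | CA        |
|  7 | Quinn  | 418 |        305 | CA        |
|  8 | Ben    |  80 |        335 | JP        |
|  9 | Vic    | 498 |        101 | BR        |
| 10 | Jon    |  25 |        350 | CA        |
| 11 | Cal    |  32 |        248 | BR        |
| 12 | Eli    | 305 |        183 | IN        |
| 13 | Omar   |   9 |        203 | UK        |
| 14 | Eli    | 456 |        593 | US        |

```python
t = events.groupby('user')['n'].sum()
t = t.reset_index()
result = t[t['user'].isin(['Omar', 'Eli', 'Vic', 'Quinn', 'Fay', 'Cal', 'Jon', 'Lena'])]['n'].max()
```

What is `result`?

761

group by user, sum of n:
user
Ben      100
Cal      577
Eli      761
Fay      258
Jon      411
Lena      50
Omar       9
Quinn    557
Vic      498
Name: n, dtype: int64
reset_index():
    user    n
0    Ben  100
1    Cal  577
2    Eli  761
3    Fay  258
4    Jon  411
5   Lena   50
6   Omar    9
7  Quinn  557
8    Vic  498
filter rows where user in ['Omar', 'Eli', 'Vic', 'Quinn', 'Fay', 'Cal', 'Jon', 'Lena']:
    user    n
1    Cal  577
2    Eli  761
3    Fay  258
4    Jon  411
5   Lena   50
6   Omar    9
7  Quinn  557
8    Vic  498
Reading off the max of column 'n', we get 761.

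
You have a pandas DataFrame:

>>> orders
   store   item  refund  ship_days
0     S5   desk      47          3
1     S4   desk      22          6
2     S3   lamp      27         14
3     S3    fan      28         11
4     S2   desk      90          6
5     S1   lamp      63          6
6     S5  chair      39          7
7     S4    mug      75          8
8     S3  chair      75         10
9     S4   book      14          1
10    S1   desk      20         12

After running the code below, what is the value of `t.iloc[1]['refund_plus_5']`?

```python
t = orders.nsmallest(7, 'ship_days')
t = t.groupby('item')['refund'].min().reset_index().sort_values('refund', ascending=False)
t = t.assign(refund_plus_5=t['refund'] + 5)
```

68

take 7 rows with smallest ship_days:
  store   item  refund  ship_days
9    S4   book      14          1
0    S5   desk      47          3
1    S4   desk      22          6
4    S2   desk      90          6
5    S1   lamp      63          6
6    S5  chair      39          7
7    S4    mug      75          8
group by item, min of refund:
item
book     14
chair    39
desk     22
lamp     63
mug      75
Name: refund, dtype: int64
reset_index():
    item  refund
0   book      14
1  chair      39
2   desk      22
3   lamp      63
4    mug      75
sort by refund descending:
    item  refund
4    mug      75
3   lamp      63
1  chair      39
2   desk      22
0   book      14
add column refund_plus_5 = t['refund'] + 5:
    item  refund  refund_plus_5
4    mug      75             80
3   lamp      63             68
1  chair      39             44
2   desk      22             27
0   book      14             19
Reading off the value at position 1, column 'refund_plus_5', we get 68.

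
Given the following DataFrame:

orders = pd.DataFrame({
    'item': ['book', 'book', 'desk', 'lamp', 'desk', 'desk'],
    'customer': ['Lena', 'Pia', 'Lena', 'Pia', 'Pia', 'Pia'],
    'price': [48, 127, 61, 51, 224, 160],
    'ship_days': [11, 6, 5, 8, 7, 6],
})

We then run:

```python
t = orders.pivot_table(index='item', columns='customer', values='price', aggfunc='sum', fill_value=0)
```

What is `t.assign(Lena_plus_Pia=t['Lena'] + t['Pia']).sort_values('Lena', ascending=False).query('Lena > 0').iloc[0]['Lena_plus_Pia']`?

445

pivot: rows=item, cols=customer, sum(price):
customer  Lena  Pia
item               
book        48  127
desk        61  384
lamp         0   51
add column Lena_plus_Pia = t['Lena'] + t['Pia']:
customer  Lena  Pia  Lena_plus_Pia
item                              
book        48  127            175
desk        61  384            445
lamp         0   51             51
sort by Lena descending:
customer  Lena  Pia  Lena_plus_Pia
item                              
desk        61  384            445
book        48  127            175
lamp         0   51             51
filter rows where Lena > 0:
customer  Lena  Pia  Lena_plus_Pia
item                              
desk        61  384            445
book        48  127            175
Hence 445.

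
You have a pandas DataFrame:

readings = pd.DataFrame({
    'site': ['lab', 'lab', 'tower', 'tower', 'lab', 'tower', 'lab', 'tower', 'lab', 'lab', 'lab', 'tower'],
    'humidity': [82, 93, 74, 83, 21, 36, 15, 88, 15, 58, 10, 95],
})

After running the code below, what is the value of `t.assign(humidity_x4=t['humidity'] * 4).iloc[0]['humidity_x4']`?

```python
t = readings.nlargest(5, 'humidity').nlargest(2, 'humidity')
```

380

take 5 rows with largest humidity:
     site  humidity
11  tower        95
1     lab        93
7   tower        88
3   tower        83
0     lab        82
take 2 rows with largest humidity:
     site  humidity
11  tower        95
1     lab        93
add column humidity_x4 = t['humidity'] * 4:
     site  humidity  humidity_x4
11  tower        95          380
1     lab        93          372
The value at position 0, column 'humidity_x4' is 380.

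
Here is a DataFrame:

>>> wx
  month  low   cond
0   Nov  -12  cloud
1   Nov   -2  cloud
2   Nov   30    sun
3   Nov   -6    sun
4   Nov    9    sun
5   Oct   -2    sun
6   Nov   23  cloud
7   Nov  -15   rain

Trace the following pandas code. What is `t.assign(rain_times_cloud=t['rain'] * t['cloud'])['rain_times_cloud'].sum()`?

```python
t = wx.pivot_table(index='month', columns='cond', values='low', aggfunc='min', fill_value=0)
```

pivot: rows=month, cols=cond, min(low):
cond   cloud  rain  sun
month                  
Nov      -12   -15   -6
Oct        0     0   -2
add column rain_times_cloud = t['rain'] * t['cloud']:
cond   cloud  rain  sun  rain_times_cloud
month                                    
Nov      -12   -15   -6               180
Oct        0     0   -2                 0
Reading off the sum of column 'rain_times_cloud', we get 180.

180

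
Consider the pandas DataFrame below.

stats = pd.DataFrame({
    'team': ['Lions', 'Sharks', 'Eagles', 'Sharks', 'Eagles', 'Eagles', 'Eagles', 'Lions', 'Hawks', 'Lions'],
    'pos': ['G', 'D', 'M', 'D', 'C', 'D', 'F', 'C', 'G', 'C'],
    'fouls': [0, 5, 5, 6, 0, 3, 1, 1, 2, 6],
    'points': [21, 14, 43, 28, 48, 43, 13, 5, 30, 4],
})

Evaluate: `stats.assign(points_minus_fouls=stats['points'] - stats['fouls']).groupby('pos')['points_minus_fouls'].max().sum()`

166

add column points_minus_fouls = stats['points'] - stats['fouls']:
     team pos  fouls  points  points_minus_fouls
0   Lions   G      0      21                  21
1  Sharks   D      5      14                   9
2  Eagles   M      5      43                  38
3  Sharks   D      6      28                  22
4  Eagles   C      0      48                  48
5  Eagles   D      3      43                  40
6  Eagles   F      1      13                  12
7   Lions   C      1       5                   4
8   Hawks   G      2      30                  28
9   Lions   C      6       4                  -2
group by pos, max of points_minus_fouls:
pos
C    48
D    40
F    12
G    28
M    38
Name: points_minus_fouls, dtype: int64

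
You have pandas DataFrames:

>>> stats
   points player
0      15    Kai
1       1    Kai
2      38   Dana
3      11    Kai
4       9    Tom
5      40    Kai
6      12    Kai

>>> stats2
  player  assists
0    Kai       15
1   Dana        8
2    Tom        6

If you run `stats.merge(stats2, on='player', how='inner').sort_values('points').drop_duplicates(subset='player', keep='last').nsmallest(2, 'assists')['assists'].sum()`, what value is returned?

merge on 'player' (how='inner') → 7 rows:
   points player  assists
0      15    Kai       15
1       1    Kai       15
2      38   Dana        8
3      11    Kai       15
4       9    Tom        6
5      40    Kai       15
6      12    Kai       15
sort by points:
   points player  assists
1       1    Kai       15
4       9    Tom        6
3      11    Kai       15
6      12    Kai       15
0      15    Kai       15
2      38   Dana        8
5      40    Kai       15
drop duplicate player (keep=last):
   points player  assists
4       9    Tom        6
2      38   Dana        8
5      40    Kai       15
take 2 rows with smallest assists:
   points player  assists
4       9    Tom        6
2      38   Dana        8
sum of column 'assists' → 14

14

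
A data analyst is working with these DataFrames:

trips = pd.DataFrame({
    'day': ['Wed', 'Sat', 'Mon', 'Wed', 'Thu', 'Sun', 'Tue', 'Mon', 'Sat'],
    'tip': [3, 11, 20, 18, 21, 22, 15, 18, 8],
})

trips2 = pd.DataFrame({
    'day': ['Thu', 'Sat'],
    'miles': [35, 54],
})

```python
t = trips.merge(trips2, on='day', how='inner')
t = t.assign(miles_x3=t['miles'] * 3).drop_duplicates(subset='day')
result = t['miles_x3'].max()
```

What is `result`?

162

merge on 'day' (how='inner') → 3 rows:
   day  tip  miles
0  Sat   11     54
1  Thu   21     35
2  Sat    8     54
add column miles_x3 = t['miles'] * 3:
   day  tip  miles  miles_x3
0  Sat   11     54       162
1  Thu   21     35       105
2  Sat    8     54       162
drop duplicate day (keep=first):
   day  tip  miles  miles_x3
0  Sat   11     54       162
1  Thu   21     35       105
Hence 162.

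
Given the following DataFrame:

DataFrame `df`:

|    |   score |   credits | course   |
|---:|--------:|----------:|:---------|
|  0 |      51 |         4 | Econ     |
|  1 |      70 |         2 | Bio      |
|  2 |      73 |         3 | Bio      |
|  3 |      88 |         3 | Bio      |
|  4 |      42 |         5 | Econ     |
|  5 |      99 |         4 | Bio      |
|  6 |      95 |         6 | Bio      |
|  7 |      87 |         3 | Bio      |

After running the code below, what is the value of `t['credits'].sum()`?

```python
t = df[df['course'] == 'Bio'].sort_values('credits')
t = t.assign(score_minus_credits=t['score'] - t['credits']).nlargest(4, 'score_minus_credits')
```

filter rows where course == 'Bio':
   score  credits course
1     70        2    Bio
2     73        3    Bio
3     88        3    Bio
5     99        4    Bio
6     95        6    Bio
7     87        3    Bio
sort by credits:
   score  credits course
1     70        2    Bio
2     73        3    Bio
3     88        3    Bio
7     87        3    Bio
5     99        4    Bio
6     95        6    Bio
add column score_minus_credits = t['score'] - t['credits']:
   score  credits course  score_minus_credits
1     70        2    Bio                   68
2     73        3    Bio                   70
3     88        3    Bio                   85
7     87        3    Bio                   84
5     99        4    Bio                   95
6     95        6    Bio                   89
take 4 rows with largest score_minus_credits:
   score  credits course  score_minus_credits
5     99        4    Bio                   95
6     95        6    Bio                   89
3     88        3    Bio                   85
7     87        3    Bio                   84

16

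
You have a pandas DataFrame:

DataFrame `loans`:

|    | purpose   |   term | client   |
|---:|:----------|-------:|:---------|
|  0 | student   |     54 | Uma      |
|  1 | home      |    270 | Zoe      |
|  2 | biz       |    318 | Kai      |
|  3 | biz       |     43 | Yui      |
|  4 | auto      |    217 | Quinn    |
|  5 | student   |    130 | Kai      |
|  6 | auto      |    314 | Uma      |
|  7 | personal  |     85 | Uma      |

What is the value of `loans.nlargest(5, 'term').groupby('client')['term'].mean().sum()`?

take 5 rows with largest term:
   purpose  term client
2      biz   318    Kai
6     auto   314    Uma
1     home   270    Zoe
4     auto   217  Quinn
5  student   130    Kai
group by client, mean of term:
client
Kai      224.0
Quinn    217.0
Uma      314.0
Zoe      270.0
Name: term, dtype: float64
So sum() = 1025.0.

1025.0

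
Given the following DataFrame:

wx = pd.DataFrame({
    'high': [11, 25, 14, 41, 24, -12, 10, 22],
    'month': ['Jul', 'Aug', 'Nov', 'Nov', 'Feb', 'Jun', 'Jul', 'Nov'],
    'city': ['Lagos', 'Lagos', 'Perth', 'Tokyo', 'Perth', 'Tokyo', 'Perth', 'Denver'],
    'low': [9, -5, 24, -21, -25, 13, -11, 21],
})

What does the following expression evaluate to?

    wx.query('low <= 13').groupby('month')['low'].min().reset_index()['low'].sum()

-49

filter rows where low <= 13:
   high month   city  low
0    11   Jul  Lagos    9
1    25   Aug  Lagos   -5
3    41   Nov  Tokyo  -21
4    24   Feb  Perth  -25
5   -12   Jun  Tokyo   13
6    10   Jul  Perth  -11
group by month, min of low:
month
Aug    -5
Feb   -25
Jul   -11
Jun    13
Nov   -21
Name: low, dtype: int64
reset_index():
  month  low
0   Aug   -5
1   Feb  -25
2   Jul  -11
3   Jun   13
4   Nov  -21
Reading off the sum of column 'low', we get -49.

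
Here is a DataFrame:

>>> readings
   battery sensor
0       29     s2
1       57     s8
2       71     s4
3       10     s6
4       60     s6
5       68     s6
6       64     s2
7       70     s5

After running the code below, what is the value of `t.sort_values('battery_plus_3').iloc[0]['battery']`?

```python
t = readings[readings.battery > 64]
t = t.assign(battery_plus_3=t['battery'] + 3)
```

68

filter rows where battery > 64:
   battery sensor
2       71     s4
5       68     s6
7       70     s5
add column battery_plus_3 = t['battery'] + 3:
   battery sensor  battery_plus_3
2       71     s4              74
5       68     s6              71
7       70     s5              73
sort by battery_plus_3:
   battery sensor  battery_plus_3
5       68     s6              71
7       70     s5              73
2       71     s4              74
Taking the value at position 0, column 'battery' gives 68.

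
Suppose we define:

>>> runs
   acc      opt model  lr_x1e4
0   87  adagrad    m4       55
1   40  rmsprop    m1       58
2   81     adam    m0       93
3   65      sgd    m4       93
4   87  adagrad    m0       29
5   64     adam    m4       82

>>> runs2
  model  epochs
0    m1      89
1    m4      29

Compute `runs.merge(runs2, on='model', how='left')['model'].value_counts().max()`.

merge on 'model' (how='left') → 6 rows:
   acc      opt model  lr_x1e4  epochs
0   87  adagrad    m4       55    29.0
1   40  rmsprop    m1       58    89.0
2   81     adam    m0       93     NaN
3   65      sgd    m4       93    29.0
4   87  adagrad    m0       29     NaN
5   64     adam    m4       82    29.0
value_counts of model:
model
m4    3
m0    2
m1    1
Name: count, dtype: int64
max of the resulting series → 3

3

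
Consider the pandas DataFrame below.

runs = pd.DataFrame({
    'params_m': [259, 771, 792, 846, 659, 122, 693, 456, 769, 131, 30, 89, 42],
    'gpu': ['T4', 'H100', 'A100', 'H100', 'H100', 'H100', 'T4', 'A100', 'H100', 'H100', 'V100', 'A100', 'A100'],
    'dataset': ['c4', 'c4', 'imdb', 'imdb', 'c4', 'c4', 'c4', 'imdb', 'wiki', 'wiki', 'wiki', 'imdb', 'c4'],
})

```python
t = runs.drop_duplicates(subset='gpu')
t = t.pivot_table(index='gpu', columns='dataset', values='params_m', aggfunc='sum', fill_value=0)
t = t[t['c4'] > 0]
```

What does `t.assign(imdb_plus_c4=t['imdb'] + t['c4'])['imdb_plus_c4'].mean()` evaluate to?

515.0

drop duplicate gpu (keep=first):
    params_m   gpu dataset
0        259    T4      c4
1        771  H100      c4
2        792  A100    imdb
10        30  V100    wiki
pivot: rows=gpu, cols=dataset, sum(params_m):
dataset   c4  imdb  wiki
gpu                     
A100       0   792     0
H100     771     0     0
T4       259     0     0
V100       0     0    30
filter rows where c4 > 0:
dataset   c4  imdb  wiki
gpu                     
H100     771     0     0
T4       259     0     0
add column imdb_plus_c4 = t['imdb'] + t['c4']:
dataset   c4  imdb  wiki  imdb_plus_c4
gpu                                   
H100     771     0     0           771
T4       259     0     0           259
Then the mean of column 'imdb_plus_c4': 515.0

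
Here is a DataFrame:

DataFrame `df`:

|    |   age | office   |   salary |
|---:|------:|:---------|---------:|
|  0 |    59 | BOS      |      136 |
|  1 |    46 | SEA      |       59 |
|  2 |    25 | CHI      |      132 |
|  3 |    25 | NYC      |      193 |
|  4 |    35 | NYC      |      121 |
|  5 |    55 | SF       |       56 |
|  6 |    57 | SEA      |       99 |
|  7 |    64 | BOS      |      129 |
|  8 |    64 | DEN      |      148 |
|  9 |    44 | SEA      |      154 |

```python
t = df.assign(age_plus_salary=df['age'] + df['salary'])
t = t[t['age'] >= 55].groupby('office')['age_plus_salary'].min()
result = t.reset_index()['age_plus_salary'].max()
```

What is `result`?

add column age_plus_salary = df['age'] + df['salary']:
   age office  salary  age_plus_salary
0   59    BOS     136              195
1   46    SEA      59              105
2   25    CHI     132              157
3   25    NYC     193              218
4   35    NYC     121              156
5   55     SF      56              111
6   57    SEA      99              156
7   64    BOS     129              193
8   64    DEN     148              212
9   44    SEA     154              198
filter rows where age >= 55:
   age office  salary  age_plus_salary
0   59    BOS     136              195
5   55     SF      56              111
6   57    SEA      99              156
7   64    BOS     129              193
8   64    DEN     148              212
group by office, min of age_plus_salary:
office
BOS    193
DEN    212
SEA    156
SF     111
Name: age_plus_salary, dtype: int64
reset_index():
  office  age_plus_salary
0    BOS              193
1    DEN              212
2    SEA              156
3     SF              111

212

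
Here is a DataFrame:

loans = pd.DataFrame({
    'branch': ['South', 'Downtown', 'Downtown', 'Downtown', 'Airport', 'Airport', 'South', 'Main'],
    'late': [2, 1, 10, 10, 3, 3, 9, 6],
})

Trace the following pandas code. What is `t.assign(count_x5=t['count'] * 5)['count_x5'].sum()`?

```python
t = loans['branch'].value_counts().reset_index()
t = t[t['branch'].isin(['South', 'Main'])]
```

15

value_counts of branch:
branch
Downtown    3
South       2
Airport     2
Main        1
Name: count, dtype: int64
reset_index():
     branch  count
0  Downtown      3
1     South      2
2   Airport      2
3      Main      1
filter rows where branch in ['South', 'Main']:
  branch  count
1  South      2
3   Main      1
add column count_x5 = t['count'] * 5:
  branch  count  count_x5
1  South      2        10
3   Main      1         5
Finally, sum of column 'count_x5' = 15.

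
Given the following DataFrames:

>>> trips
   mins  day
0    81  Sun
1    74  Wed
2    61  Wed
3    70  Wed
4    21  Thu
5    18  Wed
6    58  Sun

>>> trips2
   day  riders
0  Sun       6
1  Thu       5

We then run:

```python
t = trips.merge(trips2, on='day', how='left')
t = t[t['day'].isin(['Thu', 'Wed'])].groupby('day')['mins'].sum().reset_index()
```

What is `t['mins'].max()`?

223

merge on 'day' (how='left') → 7 rows:
   mins  day  riders
0    81  Sun     6.0
1    74  Wed     NaN
2    61  Wed     NaN
3    70  Wed     NaN
4    21  Thu     5.0
5    18  Wed     NaN
6    58  Sun     6.0
filter rows where day in ['Thu', 'Wed']:
   mins  day  riders
1    74  Wed     NaN
2    61  Wed     NaN
3    70  Wed     NaN
4    21  Thu     5.0
5    18  Wed     NaN
group by day, sum of mins:
day
Thu     21
Wed    223
Name: mins, dtype: int64
reset_index():
   day  mins
0  Thu    21
1  Wed   223
Taking the max of column 'mins' gives 223.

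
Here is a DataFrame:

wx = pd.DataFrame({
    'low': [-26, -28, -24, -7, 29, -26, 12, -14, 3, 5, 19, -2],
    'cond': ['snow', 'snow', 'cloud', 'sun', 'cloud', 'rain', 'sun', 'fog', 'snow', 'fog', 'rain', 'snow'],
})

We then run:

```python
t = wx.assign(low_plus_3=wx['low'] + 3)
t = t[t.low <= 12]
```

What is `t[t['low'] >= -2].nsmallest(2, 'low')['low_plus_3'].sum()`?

add column low_plus_3 = wx['low'] + 3:
    low   cond  low_plus_3
0   -26   snow         -23
1   -28   snow         -25
2   -24  cloud         -21
3    -7    sun          -4
4    29  cloud          32
5   -26   rain         -23
6    12    sun          15
7   -14    fog         -11
8     3   snow           6
9     5    fog           8
10   19   rain          22
11   -2   snow           1
filter rows where low <= 12:
    low   cond  low_plus_3
0   -26   snow         -23
1   -28   snow         -25
2   -24  cloud         -21
3    -7    sun          -4
5   -26   rain         -23
6    12    sun          15
7   -14    fog         -11
8     3   snow           6
9     5    fog           8
11   -2   snow           1
filter rows where low >= -2:
    low  cond  low_plus_3
6    12   sun          15
8     3  snow           6
9     5   fog           8
11   -2  snow           1
take 2 rows with smallest low:
    low  cond  low_plus_3
11   -2  snow           1
8     3  snow           6
Then the sum of column 'low_plus_3': 7

7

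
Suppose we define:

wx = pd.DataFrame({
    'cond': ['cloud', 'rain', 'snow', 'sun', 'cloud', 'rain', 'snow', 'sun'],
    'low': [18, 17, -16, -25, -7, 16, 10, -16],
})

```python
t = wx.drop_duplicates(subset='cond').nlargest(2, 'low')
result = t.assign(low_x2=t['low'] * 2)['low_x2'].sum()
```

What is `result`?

drop duplicate cond (keep=first):
    cond  low
0  cloud   18
1   rain   17
2   snow  -16
3    sun  -25
take 2 rows with largest low:
    cond  low
0  cloud   18
1   rain   17
add column low_x2 = t['low'] * 2:
    cond  low  low_x2
0  cloud   18      36
1   rain   17      34
The sum of column 'low_x2' is 70.

70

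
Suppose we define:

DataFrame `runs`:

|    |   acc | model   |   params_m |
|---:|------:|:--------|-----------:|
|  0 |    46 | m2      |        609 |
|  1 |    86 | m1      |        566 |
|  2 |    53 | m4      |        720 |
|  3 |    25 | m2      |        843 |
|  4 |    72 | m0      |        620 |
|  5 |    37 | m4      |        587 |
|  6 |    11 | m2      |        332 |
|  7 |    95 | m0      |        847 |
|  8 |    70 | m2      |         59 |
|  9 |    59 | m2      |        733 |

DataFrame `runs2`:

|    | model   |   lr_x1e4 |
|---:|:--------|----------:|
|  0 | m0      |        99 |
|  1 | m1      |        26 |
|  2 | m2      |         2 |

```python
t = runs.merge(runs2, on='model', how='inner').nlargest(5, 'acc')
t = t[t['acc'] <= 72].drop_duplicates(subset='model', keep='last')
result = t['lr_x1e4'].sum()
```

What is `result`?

merge on 'model' (how='inner') → 8 rows:
   acc model  params_m  lr_x1e4
0   46    m2       609        2
1   86    m1       566       26
2   25    m2       843        2
3   72    m0       620       99
4   11    m2       332        2
5   95    m0       847       99
6   70    m2        59        2
7   59    m2       733        2
take 5 rows with largest acc:
   acc model  params_m  lr_x1e4
5   95    m0       847       99
1   86    m1       566       26
3   72    m0       620       99
6   70    m2        59        2
7   59    m2       733        2
filter rows where acc <= 72:
   acc model  params_m  lr_x1e4
3   72    m0       620       99
6   70    m2        59        2
7   59    m2       733        2
drop duplicate model (keep=last):
   acc model  params_m  lr_x1e4
3   72    m0       620       99
7   59    m2       733        2
Hence 101.

101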